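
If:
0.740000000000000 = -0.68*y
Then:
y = -1.09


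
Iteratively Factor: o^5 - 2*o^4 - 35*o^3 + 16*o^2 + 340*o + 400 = (o - 5)*(o^4 + 3*o^3 - 20*o^2 - 84*o - 80) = (o - 5)*(o + 2)*(o^3 + o^2 - 22*o - 40) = (o - 5)*(o + 2)*(o + 4)*(o^2 - 3*o - 10) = (o - 5)*(o + 2)^2*(o + 4)*(o - 5)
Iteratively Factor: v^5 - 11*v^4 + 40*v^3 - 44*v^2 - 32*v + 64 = (v - 2)*(v^4 - 9*v^3 + 22*v^2 - 32) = (v - 2)*(v + 1)*(v^3 - 10*v^2 + 32*v - 32) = (v - 4)*(v - 2)*(v + 1)*(v^2 - 6*v + 8) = (v - 4)^2*(v - 2)*(v + 1)*(v - 2)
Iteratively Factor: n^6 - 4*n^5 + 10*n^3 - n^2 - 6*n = (n - 3)*(n^5 - n^4 - 3*n^3 + n^2 + 2*n) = (n - 3)*(n + 1)*(n^4 - 2*n^3 - n^2 + 2*n) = (n - 3)*(n - 2)*(n + 1)*(n^3 - n) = (n - 3)*(n - 2)*(n + 1)^2*(n^2 - n) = n*(n - 3)*(n - 2)*(n + 1)^2*(n - 1)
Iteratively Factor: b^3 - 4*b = (b - 2)*(b^2 + 2*b) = (b - 2)*(b + 2)*(b)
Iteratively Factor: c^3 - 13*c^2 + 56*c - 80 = (c - 5)*(c^2 - 8*c + 16) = (c - 5)*(c - 4)*(c - 4)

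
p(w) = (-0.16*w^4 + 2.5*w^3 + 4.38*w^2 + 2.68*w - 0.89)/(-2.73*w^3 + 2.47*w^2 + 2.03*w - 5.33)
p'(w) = (8.19*w^2 - 4.94*w - 2.03)*(-0.16*w^4 + 2.5*w^3 + 4.38*w^2 + 2.68*w - 0.89)/(-2.73*w^3 + 2.47*w^2 + 2.03*w - 5.33)^2 + (-0.64*w^3 + 7.5*w^2 + 8.76*w + 2.68)/(-2.73*w^3 + 2.47*w^2 + 2.03*w - 5.33) = (0.4368*w^6 - 0.790400000000002*w^5 + 17.158*w^4 + 28.194*w^3 - 44.9923*w^2 - 42.2942*w - 12.4777)/(7.4529*w^6 - 13.4862*w^5 - 4.9829*w^4 + 39.13*w^3 - 22.2093*w^2 - 21.6398*w + 28.4089)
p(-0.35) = 0.25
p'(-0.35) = -0.13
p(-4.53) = -0.77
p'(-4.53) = 0.11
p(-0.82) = 0.42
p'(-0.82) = -1.05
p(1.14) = -2.93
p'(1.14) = -3.30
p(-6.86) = -1.00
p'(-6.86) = 0.09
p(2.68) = -2.24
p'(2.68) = 0.86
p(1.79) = -3.25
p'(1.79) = 1.18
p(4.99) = -1.22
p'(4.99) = 0.23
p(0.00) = 0.17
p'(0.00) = -0.44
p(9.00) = -0.65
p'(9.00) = 0.10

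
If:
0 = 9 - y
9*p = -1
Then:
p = -1/9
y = 9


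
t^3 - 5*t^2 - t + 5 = (t - 5)*(t - 1)*(t + 1)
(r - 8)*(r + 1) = r^2 - 7*r - 8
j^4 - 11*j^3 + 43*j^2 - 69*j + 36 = (j - 4)*(j - 3)^2*(j - 1)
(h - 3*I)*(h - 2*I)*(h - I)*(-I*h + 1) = -I*h^4 - 5*h^3 + 5*I*h^2 - 5*h + 6*I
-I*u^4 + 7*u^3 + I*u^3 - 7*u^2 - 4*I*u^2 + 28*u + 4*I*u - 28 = (u - 2*I)*(u + 2*I)*(u + 7*I)*(-I*u + I)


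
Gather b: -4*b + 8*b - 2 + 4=4*b + 2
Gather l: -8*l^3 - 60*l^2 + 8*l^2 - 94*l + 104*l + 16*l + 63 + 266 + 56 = -8*l^3 - 52*l^2 + 26*l + 385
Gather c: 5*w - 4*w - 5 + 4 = w - 1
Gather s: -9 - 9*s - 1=-9*s - 10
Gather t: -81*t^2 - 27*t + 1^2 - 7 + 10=-81*t^2 - 27*t + 4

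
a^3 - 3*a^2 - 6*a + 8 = (a - 4)*(a - 1)*(a + 2)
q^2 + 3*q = q*(q + 3)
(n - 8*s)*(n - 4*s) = n^2 - 12*n*s + 32*s^2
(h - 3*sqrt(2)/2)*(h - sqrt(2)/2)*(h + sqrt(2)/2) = h^3 - 3*sqrt(2)*h^2/2 - h/2 + 3*sqrt(2)/4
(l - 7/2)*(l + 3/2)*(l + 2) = l^3 - 37*l/4 - 21/2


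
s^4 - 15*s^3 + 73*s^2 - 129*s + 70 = (s - 7)*(s - 5)*(s - 2)*(s - 1)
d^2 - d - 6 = (d - 3)*(d + 2)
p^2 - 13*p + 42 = (p - 7)*(p - 6)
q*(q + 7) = q^2 + 7*q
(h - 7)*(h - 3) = h^2 - 10*h + 21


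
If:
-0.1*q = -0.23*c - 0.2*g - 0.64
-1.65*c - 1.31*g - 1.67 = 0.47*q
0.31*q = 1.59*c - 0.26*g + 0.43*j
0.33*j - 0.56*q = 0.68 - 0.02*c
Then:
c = -1.30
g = -0.51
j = 6.22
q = 2.41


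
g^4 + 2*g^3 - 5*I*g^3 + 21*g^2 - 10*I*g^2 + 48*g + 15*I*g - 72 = (g - 1)*(g + 3)*(g - 8*I)*(g + 3*I)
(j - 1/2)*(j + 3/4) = j^2 + j/4 - 3/8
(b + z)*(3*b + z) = 3*b^2 + 4*b*z + z^2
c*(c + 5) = c^2 + 5*c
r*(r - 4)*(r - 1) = r^3 - 5*r^2 + 4*r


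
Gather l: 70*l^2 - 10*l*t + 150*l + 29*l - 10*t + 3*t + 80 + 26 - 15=70*l^2 + l*(179 - 10*t) - 7*t + 91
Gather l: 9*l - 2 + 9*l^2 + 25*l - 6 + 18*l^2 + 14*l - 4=27*l^2 + 48*l - 12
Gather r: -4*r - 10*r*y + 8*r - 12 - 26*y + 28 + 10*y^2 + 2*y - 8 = r*(4 - 10*y) + 10*y^2 - 24*y + 8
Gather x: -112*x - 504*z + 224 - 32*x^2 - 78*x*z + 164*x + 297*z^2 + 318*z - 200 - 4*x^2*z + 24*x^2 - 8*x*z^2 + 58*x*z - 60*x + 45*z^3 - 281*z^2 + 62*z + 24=x^2*(-4*z - 8) + x*(-8*z^2 - 20*z - 8) + 45*z^3 + 16*z^2 - 124*z + 48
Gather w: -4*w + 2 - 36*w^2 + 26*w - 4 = -36*w^2 + 22*w - 2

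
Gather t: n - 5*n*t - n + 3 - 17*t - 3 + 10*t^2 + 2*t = 10*t^2 + t*(-5*n - 15)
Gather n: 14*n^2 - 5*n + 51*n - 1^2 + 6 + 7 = 14*n^2 + 46*n + 12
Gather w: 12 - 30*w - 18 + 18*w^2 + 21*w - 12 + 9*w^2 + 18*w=27*w^2 + 9*w - 18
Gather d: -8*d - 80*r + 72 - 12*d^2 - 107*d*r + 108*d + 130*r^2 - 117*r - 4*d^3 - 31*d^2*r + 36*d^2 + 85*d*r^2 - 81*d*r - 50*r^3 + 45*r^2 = -4*d^3 + d^2*(24 - 31*r) + d*(85*r^2 - 188*r + 100) - 50*r^3 + 175*r^2 - 197*r + 72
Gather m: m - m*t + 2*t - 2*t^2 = m*(1 - t) - 2*t^2 + 2*t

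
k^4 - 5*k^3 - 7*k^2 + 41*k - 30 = (k - 5)*(k - 2)*(k - 1)*(k + 3)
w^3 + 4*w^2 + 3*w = w*(w + 1)*(w + 3)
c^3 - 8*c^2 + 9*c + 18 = (c - 6)*(c - 3)*(c + 1)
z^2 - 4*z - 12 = (z - 6)*(z + 2)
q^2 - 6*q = q*(q - 6)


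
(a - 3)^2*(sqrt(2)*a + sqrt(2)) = sqrt(2)*a^3 - 5*sqrt(2)*a^2 + 3*sqrt(2)*a + 9*sqrt(2)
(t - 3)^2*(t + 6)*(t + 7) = t^4 + 7*t^3 - 27*t^2 - 135*t + 378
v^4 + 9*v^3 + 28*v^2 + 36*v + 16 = (v + 1)*(v + 2)^2*(v + 4)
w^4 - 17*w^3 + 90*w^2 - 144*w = w*(w - 8)*(w - 6)*(w - 3)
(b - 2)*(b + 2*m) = b^2 + 2*b*m - 2*b - 4*m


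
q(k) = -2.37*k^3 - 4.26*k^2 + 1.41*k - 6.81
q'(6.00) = -305.67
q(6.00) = -663.63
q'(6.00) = -305.67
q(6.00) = -663.63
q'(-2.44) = -20.13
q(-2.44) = -1.18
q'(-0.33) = 3.45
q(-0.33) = -7.65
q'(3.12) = -94.38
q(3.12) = -115.86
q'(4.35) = -170.19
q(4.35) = -276.37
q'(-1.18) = 1.56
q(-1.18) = -10.51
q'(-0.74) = 3.82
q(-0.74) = -9.23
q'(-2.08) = -11.63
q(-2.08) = -6.85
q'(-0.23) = 2.99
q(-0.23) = -7.33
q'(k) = -7.11*k^2 - 8.52*k + 1.41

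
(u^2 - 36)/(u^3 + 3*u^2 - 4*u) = (u^2 - 36)/(u*(u^2 + 3*u - 4))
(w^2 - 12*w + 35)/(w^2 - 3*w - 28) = (w - 5)/(w + 4)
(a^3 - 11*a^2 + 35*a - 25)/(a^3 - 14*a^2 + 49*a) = (a^3 - 11*a^2 + 35*a - 25)/(a*(a^2 - 14*a + 49))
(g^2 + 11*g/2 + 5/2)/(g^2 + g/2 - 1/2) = (2*g^2 + 11*g + 5)/(2*g^2 + g - 1)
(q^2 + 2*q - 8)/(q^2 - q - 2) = (q + 4)/(q + 1)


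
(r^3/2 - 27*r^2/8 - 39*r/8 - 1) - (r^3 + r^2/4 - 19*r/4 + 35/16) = -r^3/2 - 29*r^2/8 - r/8 - 51/16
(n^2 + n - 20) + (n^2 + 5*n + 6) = 2*n^2 + 6*n - 14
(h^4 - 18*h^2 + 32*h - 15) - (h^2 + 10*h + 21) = h^4 - 19*h^2 + 22*h - 36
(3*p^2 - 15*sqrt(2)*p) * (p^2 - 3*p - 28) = 3*p^4 - 15*sqrt(2)*p^3 - 9*p^3 - 84*p^2 + 45*sqrt(2)*p^2 + 420*sqrt(2)*p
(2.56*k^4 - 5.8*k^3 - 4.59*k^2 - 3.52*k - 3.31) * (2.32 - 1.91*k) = -4.8896*k^5 + 17.0172*k^4 - 4.6891*k^3 - 3.9256*k^2 - 1.8443*k - 7.6792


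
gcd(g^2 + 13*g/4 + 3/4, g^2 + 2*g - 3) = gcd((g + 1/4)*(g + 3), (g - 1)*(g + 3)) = g + 3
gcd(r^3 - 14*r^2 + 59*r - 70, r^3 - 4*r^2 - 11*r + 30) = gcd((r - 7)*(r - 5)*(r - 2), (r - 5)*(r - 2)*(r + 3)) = r^2 - 7*r + 10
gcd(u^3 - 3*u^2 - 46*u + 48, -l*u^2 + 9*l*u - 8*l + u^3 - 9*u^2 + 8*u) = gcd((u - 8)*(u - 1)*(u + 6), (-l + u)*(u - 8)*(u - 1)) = u^2 - 9*u + 8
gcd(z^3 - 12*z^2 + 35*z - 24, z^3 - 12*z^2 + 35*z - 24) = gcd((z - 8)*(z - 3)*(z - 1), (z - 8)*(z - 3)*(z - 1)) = z^3 - 12*z^2 + 35*z - 24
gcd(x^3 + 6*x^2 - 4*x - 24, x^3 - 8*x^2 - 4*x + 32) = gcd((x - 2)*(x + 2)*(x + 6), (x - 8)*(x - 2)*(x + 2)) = x^2 - 4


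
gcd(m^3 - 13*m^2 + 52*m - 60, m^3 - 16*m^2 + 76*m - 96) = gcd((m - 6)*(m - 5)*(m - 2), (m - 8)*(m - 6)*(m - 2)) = m^2 - 8*m + 12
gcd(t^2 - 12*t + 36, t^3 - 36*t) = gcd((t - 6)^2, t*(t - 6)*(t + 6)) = t - 6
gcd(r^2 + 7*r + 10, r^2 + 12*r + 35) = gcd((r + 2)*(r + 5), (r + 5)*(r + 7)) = r + 5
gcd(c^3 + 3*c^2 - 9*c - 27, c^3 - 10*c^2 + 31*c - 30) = c - 3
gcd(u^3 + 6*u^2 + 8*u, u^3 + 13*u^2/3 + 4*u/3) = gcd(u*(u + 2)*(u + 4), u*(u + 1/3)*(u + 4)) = u^2 + 4*u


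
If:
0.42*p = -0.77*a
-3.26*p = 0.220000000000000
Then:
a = 0.04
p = -0.07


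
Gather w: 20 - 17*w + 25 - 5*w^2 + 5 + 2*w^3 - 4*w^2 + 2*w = 2*w^3 - 9*w^2 - 15*w + 50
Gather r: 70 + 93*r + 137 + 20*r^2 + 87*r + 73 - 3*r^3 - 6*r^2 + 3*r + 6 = -3*r^3 + 14*r^2 + 183*r + 286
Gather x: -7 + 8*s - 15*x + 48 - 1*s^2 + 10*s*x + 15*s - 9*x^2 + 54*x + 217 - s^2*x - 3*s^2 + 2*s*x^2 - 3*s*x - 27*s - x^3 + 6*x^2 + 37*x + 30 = -4*s^2 - 4*s - x^3 + x^2*(2*s - 3) + x*(-s^2 + 7*s + 76) + 288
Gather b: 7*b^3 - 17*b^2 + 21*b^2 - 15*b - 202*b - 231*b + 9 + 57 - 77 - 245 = 7*b^3 + 4*b^2 - 448*b - 256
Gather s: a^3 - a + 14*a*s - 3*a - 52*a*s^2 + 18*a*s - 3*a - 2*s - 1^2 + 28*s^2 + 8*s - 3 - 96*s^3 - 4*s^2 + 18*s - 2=a^3 - 7*a - 96*s^3 + s^2*(24 - 52*a) + s*(32*a + 24) - 6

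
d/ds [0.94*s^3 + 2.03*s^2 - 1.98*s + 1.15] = 2.82*s^2 + 4.06*s - 1.98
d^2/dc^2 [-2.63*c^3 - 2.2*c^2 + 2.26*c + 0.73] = -15.78*c - 4.4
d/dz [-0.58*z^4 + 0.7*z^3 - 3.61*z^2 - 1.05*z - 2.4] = -2.32*z^3 + 2.1*z^2 - 7.22*z - 1.05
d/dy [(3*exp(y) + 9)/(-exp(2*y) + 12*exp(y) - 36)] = 3*(exp(y) + 12)*exp(y)/(exp(3*y) - 18*exp(2*y) + 108*exp(y) - 216)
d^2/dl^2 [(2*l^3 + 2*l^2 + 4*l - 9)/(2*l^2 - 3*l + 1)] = 2*(42*l^3 - 138*l^2 + 144*l - 49)/(8*l^6 - 36*l^5 + 66*l^4 - 63*l^3 + 33*l^2 - 9*l + 1)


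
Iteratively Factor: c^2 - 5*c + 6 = (c - 2)*(c - 3)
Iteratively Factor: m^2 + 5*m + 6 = (m + 3)*(m + 2)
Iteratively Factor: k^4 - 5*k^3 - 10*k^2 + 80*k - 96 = (k + 4)*(k^3 - 9*k^2 + 26*k - 24) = (k - 4)*(k + 4)*(k^2 - 5*k + 6) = (k - 4)*(k - 2)*(k + 4)*(k - 3)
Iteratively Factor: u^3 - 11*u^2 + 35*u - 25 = (u - 5)*(u^2 - 6*u + 5) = (u - 5)*(u - 1)*(u - 5)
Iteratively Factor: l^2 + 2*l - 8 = (l + 4)*(l - 2)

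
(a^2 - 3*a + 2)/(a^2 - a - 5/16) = 16*(-a^2 + 3*a - 2)/(-16*a^2 + 16*a + 5)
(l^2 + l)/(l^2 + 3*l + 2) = l/(l + 2)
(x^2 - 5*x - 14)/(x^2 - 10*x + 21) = (x + 2)/(x - 3)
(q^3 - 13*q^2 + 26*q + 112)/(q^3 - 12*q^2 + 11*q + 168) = (q + 2)/(q + 3)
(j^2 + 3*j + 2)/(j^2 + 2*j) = (j + 1)/j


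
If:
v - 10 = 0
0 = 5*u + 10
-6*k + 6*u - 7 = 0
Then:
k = -19/6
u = -2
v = 10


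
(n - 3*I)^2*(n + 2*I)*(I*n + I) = I*n^4 + 4*n^3 + I*n^3 + 4*n^2 + 3*I*n^2 + 18*n + 3*I*n + 18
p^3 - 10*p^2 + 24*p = p*(p - 6)*(p - 4)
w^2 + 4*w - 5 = (w - 1)*(w + 5)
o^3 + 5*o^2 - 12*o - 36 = (o - 3)*(o + 2)*(o + 6)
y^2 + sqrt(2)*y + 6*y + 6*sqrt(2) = (y + 6)*(y + sqrt(2))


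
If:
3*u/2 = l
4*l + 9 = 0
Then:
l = -9/4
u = -3/2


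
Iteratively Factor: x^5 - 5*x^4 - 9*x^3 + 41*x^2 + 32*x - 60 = (x + 2)*(x^4 - 7*x^3 + 5*x^2 + 31*x - 30) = (x - 1)*(x + 2)*(x^3 - 6*x^2 - x + 30) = (x - 3)*(x - 1)*(x + 2)*(x^2 - 3*x - 10) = (x - 3)*(x - 1)*(x + 2)^2*(x - 5)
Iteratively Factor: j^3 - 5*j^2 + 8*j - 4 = (j - 2)*(j^2 - 3*j + 2) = (j - 2)^2*(j - 1)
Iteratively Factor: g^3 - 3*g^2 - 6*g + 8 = (g - 4)*(g^2 + g - 2) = (g - 4)*(g + 2)*(g - 1)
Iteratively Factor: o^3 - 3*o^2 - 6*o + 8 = (o - 4)*(o^2 + o - 2) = (o - 4)*(o + 2)*(o - 1)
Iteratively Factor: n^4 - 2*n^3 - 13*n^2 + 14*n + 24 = (n + 1)*(n^3 - 3*n^2 - 10*n + 24) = (n + 1)*(n + 3)*(n^2 - 6*n + 8) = (n - 4)*(n + 1)*(n + 3)*(n - 2)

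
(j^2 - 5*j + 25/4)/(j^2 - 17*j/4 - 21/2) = (-4*j^2 + 20*j - 25)/(-4*j^2 + 17*j + 42)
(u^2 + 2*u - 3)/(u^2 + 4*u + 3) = (u - 1)/(u + 1)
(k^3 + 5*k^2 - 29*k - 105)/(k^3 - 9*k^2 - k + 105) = (k + 7)/(k - 7)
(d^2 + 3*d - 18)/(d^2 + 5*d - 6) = (d - 3)/(d - 1)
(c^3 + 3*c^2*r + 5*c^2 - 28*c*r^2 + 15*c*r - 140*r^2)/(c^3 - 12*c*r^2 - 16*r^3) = (c^2 + 7*c*r + 5*c + 35*r)/(c^2 + 4*c*r + 4*r^2)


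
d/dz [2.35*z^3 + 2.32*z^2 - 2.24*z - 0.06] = 7.05*z^2 + 4.64*z - 2.24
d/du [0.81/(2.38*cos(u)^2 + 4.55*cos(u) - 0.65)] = (3.8556*cos(u) + 3.6855)*sin(u)/(2.38*cos(u)^2 + 4.55*cos(u) - 0.65)^2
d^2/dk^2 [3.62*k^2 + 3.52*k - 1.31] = 7.24000000000000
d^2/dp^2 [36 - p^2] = -2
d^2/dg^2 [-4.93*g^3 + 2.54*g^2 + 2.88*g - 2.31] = 5.08 - 29.58*g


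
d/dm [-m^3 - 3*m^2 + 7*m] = -3*m^2 - 6*m + 7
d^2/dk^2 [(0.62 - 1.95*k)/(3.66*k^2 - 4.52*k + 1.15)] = (-(1.95*k - 0.62)*(7.32*k - 4.52)*(14.64*k - 9.04) + (42.822*k - 22.1664)*(3.66*k^2 - 4.52*k + 1.15))/(3.66*k^2 - 4.52*k + 1.15)^3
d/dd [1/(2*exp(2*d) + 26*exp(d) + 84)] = (-exp(d) - 13/2)*exp(d)/(exp(2*d) + 13*exp(d) + 42)^2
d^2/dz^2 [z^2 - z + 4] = 2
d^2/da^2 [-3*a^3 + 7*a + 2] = -18*a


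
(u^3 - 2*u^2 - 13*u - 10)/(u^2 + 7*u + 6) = (u^2 - 3*u - 10)/(u + 6)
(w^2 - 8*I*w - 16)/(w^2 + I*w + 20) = (w - 4*I)/(w + 5*I)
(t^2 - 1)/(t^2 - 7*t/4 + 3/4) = 4*(t + 1)/(4*t - 3)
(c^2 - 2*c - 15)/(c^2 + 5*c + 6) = (c - 5)/(c + 2)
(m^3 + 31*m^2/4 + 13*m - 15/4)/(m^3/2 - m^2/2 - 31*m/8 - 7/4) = 2*(-4*m^3 - 31*m^2 - 52*m + 15)/(-4*m^3 + 4*m^2 + 31*m + 14)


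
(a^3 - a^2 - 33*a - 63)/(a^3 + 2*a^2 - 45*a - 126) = (a + 3)/(a + 6)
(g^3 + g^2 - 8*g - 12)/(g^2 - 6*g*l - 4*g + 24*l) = (g^3 + g^2 - 8*g - 12)/(g^2 - 6*g*l - 4*g + 24*l)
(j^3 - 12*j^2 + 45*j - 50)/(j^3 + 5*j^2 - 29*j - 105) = (j^2 - 7*j + 10)/(j^2 + 10*j + 21)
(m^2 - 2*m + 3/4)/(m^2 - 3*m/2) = (m - 1/2)/m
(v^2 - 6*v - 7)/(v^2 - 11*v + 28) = (v + 1)/(v - 4)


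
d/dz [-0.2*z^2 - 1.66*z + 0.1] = -0.4*z - 1.66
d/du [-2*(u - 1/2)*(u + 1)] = -4*u - 1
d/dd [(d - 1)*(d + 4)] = 2*d + 3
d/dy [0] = 0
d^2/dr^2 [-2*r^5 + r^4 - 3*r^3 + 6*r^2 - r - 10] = -40*r^3 + 12*r^2 - 18*r + 12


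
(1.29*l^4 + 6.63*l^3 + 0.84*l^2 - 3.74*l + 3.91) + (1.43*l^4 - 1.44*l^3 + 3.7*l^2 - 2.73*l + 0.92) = 2.72*l^4 + 5.19*l^3 + 4.54*l^2 - 6.47*l + 4.83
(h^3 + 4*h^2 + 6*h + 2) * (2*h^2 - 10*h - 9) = 2*h^5 - 2*h^4 - 37*h^3 - 92*h^2 - 74*h - 18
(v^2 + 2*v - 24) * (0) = 0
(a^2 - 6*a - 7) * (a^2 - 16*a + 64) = a^4 - 22*a^3 + 153*a^2 - 272*a - 448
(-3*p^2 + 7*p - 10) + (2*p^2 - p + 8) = -p^2 + 6*p - 2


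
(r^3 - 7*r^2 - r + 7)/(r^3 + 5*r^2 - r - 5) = (r - 7)/(r + 5)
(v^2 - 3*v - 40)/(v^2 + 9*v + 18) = (v^2 - 3*v - 40)/(v^2 + 9*v + 18)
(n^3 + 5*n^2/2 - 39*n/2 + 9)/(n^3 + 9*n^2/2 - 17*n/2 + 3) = (n - 3)/(n - 1)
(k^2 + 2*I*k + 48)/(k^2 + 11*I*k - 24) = (k - 6*I)/(k + 3*I)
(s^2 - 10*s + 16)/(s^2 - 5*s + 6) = (s - 8)/(s - 3)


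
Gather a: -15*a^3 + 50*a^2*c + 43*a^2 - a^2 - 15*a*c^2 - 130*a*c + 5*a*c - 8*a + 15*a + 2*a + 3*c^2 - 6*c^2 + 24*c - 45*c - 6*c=-15*a^3 + a^2*(50*c + 42) + a*(-15*c^2 - 125*c + 9) - 3*c^2 - 27*c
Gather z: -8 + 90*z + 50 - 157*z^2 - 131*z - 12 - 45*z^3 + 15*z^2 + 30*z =-45*z^3 - 142*z^2 - 11*z + 30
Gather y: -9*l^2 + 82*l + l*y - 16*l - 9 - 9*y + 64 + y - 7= -9*l^2 + 66*l + y*(l - 8) + 48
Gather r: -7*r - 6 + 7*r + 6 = 0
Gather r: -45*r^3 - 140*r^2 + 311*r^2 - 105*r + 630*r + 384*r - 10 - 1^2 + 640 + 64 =-45*r^3 + 171*r^2 + 909*r + 693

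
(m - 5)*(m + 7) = m^2 + 2*m - 35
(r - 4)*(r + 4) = r^2 - 16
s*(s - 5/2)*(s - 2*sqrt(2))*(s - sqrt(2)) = s^4 - 3*sqrt(2)*s^3 - 5*s^3/2 + 4*s^2 + 15*sqrt(2)*s^2/2 - 10*s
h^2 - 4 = (h - 2)*(h + 2)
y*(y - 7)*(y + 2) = y^3 - 5*y^2 - 14*y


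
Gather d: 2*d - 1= 2*d - 1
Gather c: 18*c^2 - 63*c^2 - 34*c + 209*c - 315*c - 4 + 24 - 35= -45*c^2 - 140*c - 15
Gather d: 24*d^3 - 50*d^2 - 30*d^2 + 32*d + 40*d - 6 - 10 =24*d^3 - 80*d^2 + 72*d - 16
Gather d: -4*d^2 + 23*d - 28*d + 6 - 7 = -4*d^2 - 5*d - 1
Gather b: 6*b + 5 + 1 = 6*b + 6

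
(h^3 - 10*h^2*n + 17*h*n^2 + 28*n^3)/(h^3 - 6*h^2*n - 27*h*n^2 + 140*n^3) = (h + n)/(h + 5*n)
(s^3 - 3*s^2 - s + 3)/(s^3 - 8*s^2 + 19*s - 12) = (s + 1)/(s - 4)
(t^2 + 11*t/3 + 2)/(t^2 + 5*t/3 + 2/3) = (t + 3)/(t + 1)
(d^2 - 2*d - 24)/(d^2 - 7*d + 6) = (d + 4)/(d - 1)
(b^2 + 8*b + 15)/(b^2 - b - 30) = (b + 3)/(b - 6)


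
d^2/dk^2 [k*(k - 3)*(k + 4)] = 6*k + 2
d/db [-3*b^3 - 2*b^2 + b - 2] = -9*b^2 - 4*b + 1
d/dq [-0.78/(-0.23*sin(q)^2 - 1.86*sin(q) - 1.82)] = -(0.3588*sin(q) + 1.4508)*cos(q)/(0.23*sin(q)^2 + 1.86*sin(q) + 1.82)^2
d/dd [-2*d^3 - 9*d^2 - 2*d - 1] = -6*d^2 - 18*d - 2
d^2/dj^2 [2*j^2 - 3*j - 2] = 4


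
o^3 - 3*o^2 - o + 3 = (o - 3)*(o - 1)*(o + 1)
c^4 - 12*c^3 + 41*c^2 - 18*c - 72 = (c - 6)*(c - 4)*(c - 3)*(c + 1)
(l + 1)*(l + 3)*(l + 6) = l^3 + 10*l^2 + 27*l + 18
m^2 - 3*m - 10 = (m - 5)*(m + 2)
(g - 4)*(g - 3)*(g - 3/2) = g^3 - 17*g^2/2 + 45*g/2 - 18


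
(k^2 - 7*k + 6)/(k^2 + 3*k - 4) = (k - 6)/(k + 4)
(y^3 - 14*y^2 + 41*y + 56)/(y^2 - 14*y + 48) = (y^2 - 6*y - 7)/(y - 6)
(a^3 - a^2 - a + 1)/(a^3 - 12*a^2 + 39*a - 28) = (a^2 - 1)/(a^2 - 11*a + 28)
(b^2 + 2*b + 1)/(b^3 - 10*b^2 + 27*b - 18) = (b^2 + 2*b + 1)/(b^3 - 10*b^2 + 27*b - 18)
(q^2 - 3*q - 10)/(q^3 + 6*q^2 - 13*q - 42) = (q - 5)/(q^2 + 4*q - 21)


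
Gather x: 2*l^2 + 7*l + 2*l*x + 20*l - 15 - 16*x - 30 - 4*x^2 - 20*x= 2*l^2 + 27*l - 4*x^2 + x*(2*l - 36) - 45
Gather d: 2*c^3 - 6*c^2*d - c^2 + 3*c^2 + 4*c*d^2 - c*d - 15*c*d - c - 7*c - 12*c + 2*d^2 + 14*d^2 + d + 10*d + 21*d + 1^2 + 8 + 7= 2*c^3 + 2*c^2 - 20*c + d^2*(4*c + 16) + d*(-6*c^2 - 16*c + 32) + 16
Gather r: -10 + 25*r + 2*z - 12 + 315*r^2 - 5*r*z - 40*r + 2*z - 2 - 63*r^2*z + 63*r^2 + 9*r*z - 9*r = r^2*(378 - 63*z) + r*(4*z - 24) + 4*z - 24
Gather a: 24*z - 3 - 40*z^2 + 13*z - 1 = -40*z^2 + 37*z - 4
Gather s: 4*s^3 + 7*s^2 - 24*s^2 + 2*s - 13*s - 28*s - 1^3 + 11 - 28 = 4*s^3 - 17*s^2 - 39*s - 18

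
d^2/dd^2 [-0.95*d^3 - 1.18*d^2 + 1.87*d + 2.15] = -5.7*d - 2.36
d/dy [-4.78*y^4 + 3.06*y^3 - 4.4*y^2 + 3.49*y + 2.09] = -19.12*y^3 + 9.18*y^2 - 8.8*y + 3.49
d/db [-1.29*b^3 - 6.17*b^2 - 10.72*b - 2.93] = -3.87*b^2 - 12.34*b - 10.72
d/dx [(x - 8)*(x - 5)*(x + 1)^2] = 4*x^3 - 33*x^2 + 30*x + 67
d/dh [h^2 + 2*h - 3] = 2*h + 2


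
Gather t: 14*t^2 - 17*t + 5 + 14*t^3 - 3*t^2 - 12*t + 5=14*t^3 + 11*t^2 - 29*t + 10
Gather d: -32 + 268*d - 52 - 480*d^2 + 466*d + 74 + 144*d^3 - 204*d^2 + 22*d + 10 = 144*d^3 - 684*d^2 + 756*d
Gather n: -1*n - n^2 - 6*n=-n^2 - 7*n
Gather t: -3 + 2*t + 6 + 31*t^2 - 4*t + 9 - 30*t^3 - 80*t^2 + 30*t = -30*t^3 - 49*t^2 + 28*t + 12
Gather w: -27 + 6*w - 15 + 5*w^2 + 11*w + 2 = 5*w^2 + 17*w - 40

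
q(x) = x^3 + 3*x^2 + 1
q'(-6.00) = 72.00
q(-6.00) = -107.00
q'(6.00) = 144.00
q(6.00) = 325.00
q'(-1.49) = -2.28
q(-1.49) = 4.35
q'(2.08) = 25.46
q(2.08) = 22.98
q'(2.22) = 28.11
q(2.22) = 26.73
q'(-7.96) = 142.32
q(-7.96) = -313.27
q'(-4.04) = 24.72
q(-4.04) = -15.97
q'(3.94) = 70.21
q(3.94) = 108.73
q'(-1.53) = -2.16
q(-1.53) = 4.44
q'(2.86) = 41.70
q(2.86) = 48.93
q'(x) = 3*x^2 + 6*x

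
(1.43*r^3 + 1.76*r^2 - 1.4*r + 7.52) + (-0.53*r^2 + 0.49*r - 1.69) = 1.43*r^3 + 1.23*r^2 - 0.91*r + 5.83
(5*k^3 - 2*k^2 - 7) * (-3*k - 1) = -15*k^4 + k^3 + 2*k^2 + 21*k + 7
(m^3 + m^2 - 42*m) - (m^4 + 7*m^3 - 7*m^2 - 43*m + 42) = -m^4 - 6*m^3 + 8*m^2 + m - 42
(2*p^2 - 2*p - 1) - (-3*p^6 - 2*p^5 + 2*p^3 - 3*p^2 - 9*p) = 3*p^6 + 2*p^5 - 2*p^3 + 5*p^2 + 7*p - 1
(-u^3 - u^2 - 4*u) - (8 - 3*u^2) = -u^3 + 2*u^2 - 4*u - 8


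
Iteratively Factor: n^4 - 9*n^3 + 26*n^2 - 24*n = (n - 3)*(n^3 - 6*n^2 + 8*n) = (n - 4)*(n - 3)*(n^2 - 2*n) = n*(n - 4)*(n - 3)*(n - 2)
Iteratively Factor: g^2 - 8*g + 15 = (g - 3)*(g - 5)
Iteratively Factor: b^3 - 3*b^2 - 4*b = (b + 1)*(b^2 - 4*b) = b*(b + 1)*(b - 4)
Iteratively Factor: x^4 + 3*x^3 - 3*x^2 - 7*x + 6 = (x + 2)*(x^3 + x^2 - 5*x + 3) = (x - 1)*(x + 2)*(x^2 + 2*x - 3) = (x - 1)^2*(x + 2)*(x + 3)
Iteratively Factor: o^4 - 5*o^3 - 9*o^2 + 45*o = (o - 5)*(o^3 - 9*o) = (o - 5)*(o + 3)*(o^2 - 3*o) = (o - 5)*(o - 3)*(o + 3)*(o)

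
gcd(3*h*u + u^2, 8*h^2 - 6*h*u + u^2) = 1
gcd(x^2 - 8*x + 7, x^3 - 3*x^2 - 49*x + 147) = x - 7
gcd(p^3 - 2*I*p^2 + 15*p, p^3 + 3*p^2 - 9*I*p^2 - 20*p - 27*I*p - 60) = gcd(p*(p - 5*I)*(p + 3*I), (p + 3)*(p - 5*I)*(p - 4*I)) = p - 5*I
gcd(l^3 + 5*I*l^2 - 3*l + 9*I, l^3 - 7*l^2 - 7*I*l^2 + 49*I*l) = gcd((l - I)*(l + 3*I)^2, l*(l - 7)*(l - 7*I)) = 1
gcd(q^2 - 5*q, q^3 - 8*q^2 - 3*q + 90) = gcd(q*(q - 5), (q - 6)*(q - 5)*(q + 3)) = q - 5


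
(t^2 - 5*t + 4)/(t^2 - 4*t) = (t - 1)/t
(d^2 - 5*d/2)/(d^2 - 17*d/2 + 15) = d/(d - 6)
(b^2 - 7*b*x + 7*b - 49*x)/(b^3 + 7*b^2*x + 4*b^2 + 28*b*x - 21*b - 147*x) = (b - 7*x)/(b^2 + 7*b*x - 3*b - 21*x)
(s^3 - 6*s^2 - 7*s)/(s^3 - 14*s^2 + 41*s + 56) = s/(s - 8)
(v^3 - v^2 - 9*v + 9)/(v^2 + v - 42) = (v^3 - v^2 - 9*v + 9)/(v^2 + v - 42)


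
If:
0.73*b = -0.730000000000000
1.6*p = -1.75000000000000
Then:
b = -1.00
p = -1.09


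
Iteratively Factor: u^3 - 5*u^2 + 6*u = (u - 3)*(u^2 - 2*u) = u*(u - 3)*(u - 2)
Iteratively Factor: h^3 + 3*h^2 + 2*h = (h)*(h^2 + 3*h + 2) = h*(h + 1)*(h + 2)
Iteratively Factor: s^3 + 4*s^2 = (s + 4)*(s^2) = s*(s + 4)*(s)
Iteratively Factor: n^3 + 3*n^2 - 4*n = (n - 1)*(n^2 + 4*n) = n*(n - 1)*(n + 4)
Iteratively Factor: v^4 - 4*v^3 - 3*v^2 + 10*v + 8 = (v + 1)*(v^3 - 5*v^2 + 2*v + 8) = (v - 2)*(v + 1)*(v^2 - 3*v - 4) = (v - 4)*(v - 2)*(v + 1)*(v + 1)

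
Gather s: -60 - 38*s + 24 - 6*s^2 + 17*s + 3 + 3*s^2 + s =-3*s^2 - 20*s - 33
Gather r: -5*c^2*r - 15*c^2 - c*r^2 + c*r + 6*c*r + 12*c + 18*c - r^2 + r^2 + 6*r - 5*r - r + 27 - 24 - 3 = -15*c^2 - c*r^2 + 30*c + r*(-5*c^2 + 7*c)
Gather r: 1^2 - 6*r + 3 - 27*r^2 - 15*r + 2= -27*r^2 - 21*r + 6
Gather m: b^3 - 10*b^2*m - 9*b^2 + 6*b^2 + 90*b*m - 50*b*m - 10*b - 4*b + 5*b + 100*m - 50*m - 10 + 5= b^3 - 3*b^2 - 9*b + m*(-10*b^2 + 40*b + 50) - 5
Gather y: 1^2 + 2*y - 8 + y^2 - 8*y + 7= y^2 - 6*y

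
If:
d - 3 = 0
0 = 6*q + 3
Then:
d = 3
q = -1/2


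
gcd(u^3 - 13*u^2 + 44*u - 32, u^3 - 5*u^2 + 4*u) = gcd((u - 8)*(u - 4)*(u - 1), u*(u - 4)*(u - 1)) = u^2 - 5*u + 4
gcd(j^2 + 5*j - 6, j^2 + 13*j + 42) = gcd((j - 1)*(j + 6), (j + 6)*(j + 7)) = j + 6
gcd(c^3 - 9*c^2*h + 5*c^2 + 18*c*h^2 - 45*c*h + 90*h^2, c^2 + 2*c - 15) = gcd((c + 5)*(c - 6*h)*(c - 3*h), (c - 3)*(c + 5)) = c + 5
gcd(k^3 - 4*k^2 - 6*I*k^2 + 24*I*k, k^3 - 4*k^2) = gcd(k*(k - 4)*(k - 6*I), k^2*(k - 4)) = k^2 - 4*k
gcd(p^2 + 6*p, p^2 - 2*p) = p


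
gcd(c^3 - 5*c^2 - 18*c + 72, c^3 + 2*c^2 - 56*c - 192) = c + 4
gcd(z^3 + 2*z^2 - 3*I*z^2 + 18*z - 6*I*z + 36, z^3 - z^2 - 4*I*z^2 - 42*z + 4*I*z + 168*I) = 1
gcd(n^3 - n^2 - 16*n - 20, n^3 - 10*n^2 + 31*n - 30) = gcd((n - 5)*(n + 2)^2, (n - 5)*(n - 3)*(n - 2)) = n - 5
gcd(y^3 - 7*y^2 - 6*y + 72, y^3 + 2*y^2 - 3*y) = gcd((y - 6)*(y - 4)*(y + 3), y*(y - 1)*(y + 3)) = y + 3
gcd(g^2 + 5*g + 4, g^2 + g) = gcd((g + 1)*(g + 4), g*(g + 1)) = g + 1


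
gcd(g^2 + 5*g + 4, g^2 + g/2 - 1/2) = g + 1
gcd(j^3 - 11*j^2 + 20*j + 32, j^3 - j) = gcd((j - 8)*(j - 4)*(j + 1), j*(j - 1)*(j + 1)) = j + 1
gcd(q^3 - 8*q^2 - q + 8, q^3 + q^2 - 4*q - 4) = q + 1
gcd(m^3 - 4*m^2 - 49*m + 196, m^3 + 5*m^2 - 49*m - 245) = m^2 - 49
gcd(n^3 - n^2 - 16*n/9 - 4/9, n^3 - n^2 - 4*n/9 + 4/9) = n + 2/3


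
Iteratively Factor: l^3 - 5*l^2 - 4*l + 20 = (l - 2)*(l^2 - 3*l - 10) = (l - 5)*(l - 2)*(l + 2)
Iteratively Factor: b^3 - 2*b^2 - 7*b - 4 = (b + 1)*(b^2 - 3*b - 4) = (b + 1)^2*(b - 4)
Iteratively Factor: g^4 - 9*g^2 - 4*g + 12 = (g + 2)*(g^3 - 2*g^2 - 5*g + 6) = (g - 1)*(g + 2)*(g^2 - g - 6) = (g - 1)*(g + 2)^2*(g - 3)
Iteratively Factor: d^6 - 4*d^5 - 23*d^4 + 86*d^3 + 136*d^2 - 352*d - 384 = (d - 4)*(d^5 - 23*d^3 - 6*d^2 + 112*d + 96) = (d - 4)*(d + 4)*(d^4 - 4*d^3 - 7*d^2 + 22*d + 24) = (d - 4)*(d + 1)*(d + 4)*(d^3 - 5*d^2 - 2*d + 24) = (d - 4)*(d + 1)*(d + 2)*(d + 4)*(d^2 - 7*d + 12) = (d - 4)*(d - 3)*(d + 1)*(d + 2)*(d + 4)*(d - 4)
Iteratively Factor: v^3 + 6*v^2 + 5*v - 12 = (v + 4)*(v^2 + 2*v - 3) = (v + 3)*(v + 4)*(v - 1)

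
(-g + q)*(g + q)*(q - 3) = -g^2*q + 3*g^2 + q^3 - 3*q^2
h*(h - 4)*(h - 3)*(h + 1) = h^4 - 6*h^3 + 5*h^2 + 12*h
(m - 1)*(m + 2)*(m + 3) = m^3 + 4*m^2 + m - 6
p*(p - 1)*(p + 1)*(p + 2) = p^4 + 2*p^3 - p^2 - 2*p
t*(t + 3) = t^2 + 3*t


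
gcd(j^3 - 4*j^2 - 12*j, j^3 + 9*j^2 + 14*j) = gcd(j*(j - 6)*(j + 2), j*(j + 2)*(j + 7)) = j^2 + 2*j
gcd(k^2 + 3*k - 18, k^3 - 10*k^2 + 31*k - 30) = k - 3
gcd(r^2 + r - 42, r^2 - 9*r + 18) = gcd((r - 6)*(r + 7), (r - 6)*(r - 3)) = r - 6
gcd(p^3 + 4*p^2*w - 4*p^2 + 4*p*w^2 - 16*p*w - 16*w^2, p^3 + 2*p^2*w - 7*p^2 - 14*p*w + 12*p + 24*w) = p^2 + 2*p*w - 4*p - 8*w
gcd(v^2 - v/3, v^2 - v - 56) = 1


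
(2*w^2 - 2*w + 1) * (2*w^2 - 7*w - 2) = 4*w^4 - 18*w^3 + 12*w^2 - 3*w - 2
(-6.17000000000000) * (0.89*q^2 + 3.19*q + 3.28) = -5.4913*q^2 - 19.6823*q - 20.2376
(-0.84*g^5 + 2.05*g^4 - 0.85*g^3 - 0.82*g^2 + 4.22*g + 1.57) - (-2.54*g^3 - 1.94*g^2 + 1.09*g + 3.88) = -0.84*g^5 + 2.05*g^4 + 1.69*g^3 + 1.12*g^2 + 3.13*g - 2.31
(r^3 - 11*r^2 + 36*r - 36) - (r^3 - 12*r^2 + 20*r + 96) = r^2 + 16*r - 132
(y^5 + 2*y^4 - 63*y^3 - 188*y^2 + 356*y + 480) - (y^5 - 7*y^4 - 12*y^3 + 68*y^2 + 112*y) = 9*y^4 - 51*y^3 - 256*y^2 + 244*y + 480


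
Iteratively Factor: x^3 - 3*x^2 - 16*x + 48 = (x - 4)*(x^2 + x - 12) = (x - 4)*(x + 4)*(x - 3)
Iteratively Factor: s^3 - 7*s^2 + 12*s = (s)*(s^2 - 7*s + 12) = s*(s - 4)*(s - 3)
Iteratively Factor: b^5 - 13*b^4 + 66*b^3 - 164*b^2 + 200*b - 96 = (b - 2)*(b^4 - 11*b^3 + 44*b^2 - 76*b + 48) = (b - 4)*(b - 2)*(b^3 - 7*b^2 + 16*b - 12) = (b - 4)*(b - 2)^2*(b^2 - 5*b + 6) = (b - 4)*(b - 3)*(b - 2)^2*(b - 2)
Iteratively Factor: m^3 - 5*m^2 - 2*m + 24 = (m - 3)*(m^2 - 2*m - 8) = (m - 4)*(m - 3)*(m + 2)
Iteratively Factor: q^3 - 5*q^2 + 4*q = (q - 4)*(q^2 - q) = (q - 4)*(q - 1)*(q)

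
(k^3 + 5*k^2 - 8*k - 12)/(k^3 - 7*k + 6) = (k^2 + 7*k + 6)/(k^2 + 2*k - 3)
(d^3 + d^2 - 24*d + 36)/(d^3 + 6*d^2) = 1 - 5/d + 6/d^2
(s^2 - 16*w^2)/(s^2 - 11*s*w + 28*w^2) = (s + 4*w)/(s - 7*w)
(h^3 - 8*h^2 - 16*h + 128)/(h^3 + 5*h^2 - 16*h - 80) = (h - 8)/(h + 5)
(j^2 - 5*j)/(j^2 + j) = (j - 5)/(j + 1)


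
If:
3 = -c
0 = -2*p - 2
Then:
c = -3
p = -1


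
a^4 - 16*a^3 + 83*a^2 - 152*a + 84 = (a - 7)*(a - 6)*(a - 2)*(a - 1)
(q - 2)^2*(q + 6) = q^3 + 2*q^2 - 20*q + 24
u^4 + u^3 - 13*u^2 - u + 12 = (u - 3)*(u - 1)*(u + 1)*(u + 4)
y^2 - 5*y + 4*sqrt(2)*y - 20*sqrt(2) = (y - 5)*(y + 4*sqrt(2))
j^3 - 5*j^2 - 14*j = j*(j - 7)*(j + 2)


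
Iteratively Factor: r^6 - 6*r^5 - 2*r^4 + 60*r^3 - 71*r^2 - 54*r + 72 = (r - 3)*(r^5 - 3*r^4 - 11*r^3 + 27*r^2 + 10*r - 24) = (r - 3)*(r + 1)*(r^4 - 4*r^3 - 7*r^2 + 34*r - 24) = (r - 3)*(r - 2)*(r + 1)*(r^3 - 2*r^2 - 11*r + 12) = (r - 4)*(r - 3)*(r - 2)*(r + 1)*(r^2 + 2*r - 3) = (r - 4)*(r - 3)*(r - 2)*(r + 1)*(r + 3)*(r - 1)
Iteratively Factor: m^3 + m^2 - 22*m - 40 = (m + 2)*(m^2 - m - 20) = (m + 2)*(m + 4)*(m - 5)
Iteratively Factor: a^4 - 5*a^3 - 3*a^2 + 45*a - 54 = (a - 3)*(a^3 - 2*a^2 - 9*a + 18) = (a - 3)*(a - 2)*(a^2 - 9) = (a - 3)^2*(a - 2)*(a + 3)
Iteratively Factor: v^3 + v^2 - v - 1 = (v - 1)*(v^2 + 2*v + 1) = (v - 1)*(v + 1)*(v + 1)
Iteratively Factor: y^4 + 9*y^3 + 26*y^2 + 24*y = (y)*(y^3 + 9*y^2 + 26*y + 24) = y*(y + 3)*(y^2 + 6*y + 8) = y*(y + 2)*(y + 3)*(y + 4)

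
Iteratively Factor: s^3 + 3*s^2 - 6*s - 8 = (s + 1)*(s^2 + 2*s - 8) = (s - 2)*(s + 1)*(s + 4)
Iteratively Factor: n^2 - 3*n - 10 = (n + 2)*(n - 5)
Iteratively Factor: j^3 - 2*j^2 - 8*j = (j - 4)*(j^2 + 2*j) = (j - 4)*(j + 2)*(j)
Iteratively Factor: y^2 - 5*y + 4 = (y - 1)*(y - 4)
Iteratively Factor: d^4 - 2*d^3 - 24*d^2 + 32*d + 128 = (d - 4)*(d^3 + 2*d^2 - 16*d - 32) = (d - 4)*(d + 4)*(d^2 - 2*d - 8) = (d - 4)*(d + 2)*(d + 4)*(d - 4)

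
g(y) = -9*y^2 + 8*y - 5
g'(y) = 8 - 18*y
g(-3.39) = -135.55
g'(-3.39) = 69.02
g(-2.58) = -85.55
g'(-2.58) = 54.44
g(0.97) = -5.71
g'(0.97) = -9.46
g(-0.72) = -15.43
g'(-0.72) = 20.96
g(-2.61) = -87.19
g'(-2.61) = 54.98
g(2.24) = -32.24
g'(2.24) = -32.32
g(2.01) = -25.28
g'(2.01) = -28.18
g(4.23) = -132.20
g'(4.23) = -68.14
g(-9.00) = -806.00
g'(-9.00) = 170.00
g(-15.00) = -2150.00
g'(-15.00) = 278.00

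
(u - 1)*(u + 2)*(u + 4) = u^3 + 5*u^2 + 2*u - 8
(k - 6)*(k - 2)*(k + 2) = k^3 - 6*k^2 - 4*k + 24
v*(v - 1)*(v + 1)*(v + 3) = v^4 + 3*v^3 - v^2 - 3*v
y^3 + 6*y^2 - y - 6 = (y - 1)*(y + 1)*(y + 6)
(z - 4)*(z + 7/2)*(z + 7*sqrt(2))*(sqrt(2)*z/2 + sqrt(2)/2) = sqrt(2)*z^4/2 + sqrt(2)*z^3/4 + 7*z^3 - 29*sqrt(2)*z^2/4 + 7*z^2/2 - 203*z/2 - 7*sqrt(2)*z - 98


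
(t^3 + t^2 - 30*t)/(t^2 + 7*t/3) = 3*(t^2 + t - 30)/(3*t + 7)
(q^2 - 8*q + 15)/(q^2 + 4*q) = (q^2 - 8*q + 15)/(q*(q + 4))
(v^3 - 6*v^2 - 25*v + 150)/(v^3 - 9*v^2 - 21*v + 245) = (v^2 - 11*v + 30)/(v^2 - 14*v + 49)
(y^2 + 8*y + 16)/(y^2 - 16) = (y + 4)/(y - 4)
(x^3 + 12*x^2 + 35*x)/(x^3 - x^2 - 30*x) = (x + 7)/(x - 6)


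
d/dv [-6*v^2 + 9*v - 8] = 9 - 12*v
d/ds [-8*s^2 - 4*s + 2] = -16*s - 4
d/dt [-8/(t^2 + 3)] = 16*t/(t^2 + 3)^2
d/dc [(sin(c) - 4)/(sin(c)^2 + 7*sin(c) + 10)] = (8*sin(c) + cos(c)^2 + 37)*cos(c)/(sin(c)^2 + 7*sin(c) + 10)^2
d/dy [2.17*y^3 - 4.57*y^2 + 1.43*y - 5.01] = 6.51*y^2 - 9.14*y + 1.43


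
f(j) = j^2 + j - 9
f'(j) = 2*j + 1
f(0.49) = -8.27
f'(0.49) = 1.98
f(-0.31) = -9.21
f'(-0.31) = 0.38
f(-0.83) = -9.14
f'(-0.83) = -0.66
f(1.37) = -5.75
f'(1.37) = 3.74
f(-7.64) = 41.73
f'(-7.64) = -14.28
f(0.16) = -8.81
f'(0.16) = 1.32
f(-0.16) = -9.13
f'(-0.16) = 0.68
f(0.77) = -7.64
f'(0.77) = 2.54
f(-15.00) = 201.00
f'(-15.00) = -29.00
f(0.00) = -9.00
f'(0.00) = 1.00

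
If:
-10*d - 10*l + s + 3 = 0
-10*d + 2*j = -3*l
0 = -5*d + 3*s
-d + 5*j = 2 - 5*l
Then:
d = 33/313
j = 327/1565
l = 332/1565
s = 55/313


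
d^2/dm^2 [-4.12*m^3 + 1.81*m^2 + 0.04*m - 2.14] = 3.62 - 24.72*m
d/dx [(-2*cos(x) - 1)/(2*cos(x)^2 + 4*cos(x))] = -(sin(x) + sin(x)/cos(x)^2 + tan(x))/(cos(x) + 2)^2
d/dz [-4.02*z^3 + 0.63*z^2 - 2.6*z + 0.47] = -12.06*z^2 + 1.26*z - 2.6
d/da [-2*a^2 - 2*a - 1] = -4*a - 2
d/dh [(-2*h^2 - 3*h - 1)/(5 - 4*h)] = (8*h^2 - 20*h - 19)/(16*h^2 - 40*h + 25)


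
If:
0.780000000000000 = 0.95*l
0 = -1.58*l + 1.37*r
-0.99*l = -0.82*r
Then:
No Solution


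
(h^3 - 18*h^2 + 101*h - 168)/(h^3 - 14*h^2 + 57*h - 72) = (h - 7)/(h - 3)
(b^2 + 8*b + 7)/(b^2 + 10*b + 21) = (b + 1)/(b + 3)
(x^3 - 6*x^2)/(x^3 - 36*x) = x/(x + 6)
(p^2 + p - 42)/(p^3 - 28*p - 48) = (p + 7)/(p^2 + 6*p + 8)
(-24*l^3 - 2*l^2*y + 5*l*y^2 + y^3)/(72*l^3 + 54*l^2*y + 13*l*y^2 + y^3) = (-2*l + y)/(6*l + y)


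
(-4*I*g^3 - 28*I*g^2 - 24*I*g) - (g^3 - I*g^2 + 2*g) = -g^3 - 4*I*g^3 - 27*I*g^2 - 2*g - 24*I*g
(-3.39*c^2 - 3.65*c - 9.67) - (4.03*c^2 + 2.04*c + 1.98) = -7.42*c^2 - 5.69*c - 11.65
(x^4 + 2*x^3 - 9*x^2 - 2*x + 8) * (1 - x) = -x^5 - x^4 + 11*x^3 - 7*x^2 - 10*x + 8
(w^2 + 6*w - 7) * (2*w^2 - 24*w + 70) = 2*w^4 - 12*w^3 - 88*w^2 + 588*w - 490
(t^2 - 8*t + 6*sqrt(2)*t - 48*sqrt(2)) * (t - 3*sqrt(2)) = t^3 - 8*t^2 + 3*sqrt(2)*t^2 - 36*t - 24*sqrt(2)*t + 288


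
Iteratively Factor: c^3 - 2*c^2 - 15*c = (c - 5)*(c^2 + 3*c) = c*(c - 5)*(c + 3)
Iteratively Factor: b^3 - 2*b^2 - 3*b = (b + 1)*(b^2 - 3*b) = b*(b + 1)*(b - 3)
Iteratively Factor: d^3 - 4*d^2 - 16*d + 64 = (d - 4)*(d^2 - 16) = (d - 4)*(d + 4)*(d - 4)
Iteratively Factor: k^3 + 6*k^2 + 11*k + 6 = (k + 1)*(k^2 + 5*k + 6) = (k + 1)*(k + 3)*(k + 2)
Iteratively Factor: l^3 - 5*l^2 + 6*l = (l - 3)*(l^2 - 2*l) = l*(l - 3)*(l - 2)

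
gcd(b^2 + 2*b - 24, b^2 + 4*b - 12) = b + 6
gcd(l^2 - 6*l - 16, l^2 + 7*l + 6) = 1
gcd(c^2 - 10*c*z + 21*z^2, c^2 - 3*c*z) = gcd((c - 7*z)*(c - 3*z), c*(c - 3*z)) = -c + 3*z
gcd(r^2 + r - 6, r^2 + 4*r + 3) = r + 3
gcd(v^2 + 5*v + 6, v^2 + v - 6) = v + 3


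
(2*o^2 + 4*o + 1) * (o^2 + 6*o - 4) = 2*o^4 + 16*o^3 + 17*o^2 - 10*o - 4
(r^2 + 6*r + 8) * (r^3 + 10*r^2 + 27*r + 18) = r^5 + 16*r^4 + 95*r^3 + 260*r^2 + 324*r + 144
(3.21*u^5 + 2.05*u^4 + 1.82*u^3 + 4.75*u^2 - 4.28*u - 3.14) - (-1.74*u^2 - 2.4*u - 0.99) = 3.21*u^5 + 2.05*u^4 + 1.82*u^3 + 6.49*u^2 - 1.88*u - 2.15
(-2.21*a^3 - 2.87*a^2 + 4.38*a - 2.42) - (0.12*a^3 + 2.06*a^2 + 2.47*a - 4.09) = -2.33*a^3 - 4.93*a^2 + 1.91*a + 1.67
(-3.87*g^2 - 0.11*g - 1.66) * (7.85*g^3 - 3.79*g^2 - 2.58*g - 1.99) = -30.3795*g^5 + 13.8038*g^4 - 2.6295*g^3 + 14.2765*g^2 + 4.5017*g + 3.3034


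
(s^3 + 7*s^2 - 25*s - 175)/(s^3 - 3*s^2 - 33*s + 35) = (s^2 + 2*s - 35)/(s^2 - 8*s + 7)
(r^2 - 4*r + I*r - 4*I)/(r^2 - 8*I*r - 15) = (r^2 + r*(-4 + I) - 4*I)/(r^2 - 8*I*r - 15)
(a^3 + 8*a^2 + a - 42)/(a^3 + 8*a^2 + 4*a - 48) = (a^2 + 10*a + 21)/(a^2 + 10*a + 24)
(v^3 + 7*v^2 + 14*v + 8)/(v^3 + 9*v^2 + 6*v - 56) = (v^2 + 3*v + 2)/(v^2 + 5*v - 14)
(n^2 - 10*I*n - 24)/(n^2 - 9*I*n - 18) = (n - 4*I)/(n - 3*I)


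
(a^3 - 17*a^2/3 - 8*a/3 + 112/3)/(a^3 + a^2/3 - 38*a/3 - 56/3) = (a - 4)/(a + 2)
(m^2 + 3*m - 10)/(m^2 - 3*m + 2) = (m + 5)/(m - 1)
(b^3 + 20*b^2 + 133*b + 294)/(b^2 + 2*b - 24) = (b^2 + 14*b + 49)/(b - 4)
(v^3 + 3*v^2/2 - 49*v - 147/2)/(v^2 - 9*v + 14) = (2*v^2 + 17*v + 21)/(2*(v - 2))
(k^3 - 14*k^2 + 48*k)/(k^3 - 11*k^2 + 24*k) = (k - 6)/(k - 3)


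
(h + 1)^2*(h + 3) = h^3 + 5*h^2 + 7*h + 3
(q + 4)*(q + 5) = q^2 + 9*q + 20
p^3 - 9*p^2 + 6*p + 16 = (p - 8)*(p - 2)*(p + 1)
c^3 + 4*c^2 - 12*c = c*(c - 2)*(c + 6)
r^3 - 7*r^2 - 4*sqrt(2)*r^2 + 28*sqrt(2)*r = r*(r - 7)*(r - 4*sqrt(2))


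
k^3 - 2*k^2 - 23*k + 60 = (k - 4)*(k - 3)*(k + 5)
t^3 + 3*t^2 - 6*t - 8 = (t - 2)*(t + 1)*(t + 4)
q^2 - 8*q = q*(q - 8)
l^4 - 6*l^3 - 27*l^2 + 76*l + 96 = (l - 8)*(l - 3)*(l + 1)*(l + 4)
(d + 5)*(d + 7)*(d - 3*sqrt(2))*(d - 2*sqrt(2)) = d^4 - 5*sqrt(2)*d^3 + 12*d^3 - 60*sqrt(2)*d^2 + 47*d^2 - 175*sqrt(2)*d + 144*d + 420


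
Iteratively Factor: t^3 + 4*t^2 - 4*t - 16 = (t + 4)*(t^2 - 4) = (t + 2)*(t + 4)*(t - 2)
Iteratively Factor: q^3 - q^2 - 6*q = (q - 3)*(q^2 + 2*q) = q*(q - 3)*(q + 2)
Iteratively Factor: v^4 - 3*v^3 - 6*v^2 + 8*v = (v + 2)*(v^3 - 5*v^2 + 4*v) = (v - 1)*(v + 2)*(v^2 - 4*v) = v*(v - 1)*(v + 2)*(v - 4)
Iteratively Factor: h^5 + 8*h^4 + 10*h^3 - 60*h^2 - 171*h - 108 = (h + 3)*(h^4 + 5*h^3 - 5*h^2 - 45*h - 36) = (h + 1)*(h + 3)*(h^3 + 4*h^2 - 9*h - 36) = (h - 3)*(h + 1)*(h + 3)*(h^2 + 7*h + 12) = (h - 3)*(h + 1)*(h + 3)*(h + 4)*(h + 3)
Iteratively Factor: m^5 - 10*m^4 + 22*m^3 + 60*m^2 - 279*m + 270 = (m - 2)*(m^4 - 8*m^3 + 6*m^2 + 72*m - 135) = (m - 3)*(m - 2)*(m^3 - 5*m^2 - 9*m + 45) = (m - 3)^2*(m - 2)*(m^2 - 2*m - 15) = (m - 5)*(m - 3)^2*(m - 2)*(m + 3)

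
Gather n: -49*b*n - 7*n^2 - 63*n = -7*n^2 + n*(-49*b - 63)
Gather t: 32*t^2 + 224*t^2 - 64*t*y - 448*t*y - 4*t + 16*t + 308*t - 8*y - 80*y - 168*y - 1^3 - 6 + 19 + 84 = 256*t^2 + t*(320 - 512*y) - 256*y + 96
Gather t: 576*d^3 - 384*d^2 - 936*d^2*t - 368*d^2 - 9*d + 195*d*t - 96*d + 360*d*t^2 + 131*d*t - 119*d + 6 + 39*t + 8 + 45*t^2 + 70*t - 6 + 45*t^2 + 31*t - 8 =576*d^3 - 752*d^2 - 224*d + t^2*(360*d + 90) + t*(-936*d^2 + 326*d + 140)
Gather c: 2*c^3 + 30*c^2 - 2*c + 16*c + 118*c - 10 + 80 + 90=2*c^3 + 30*c^2 + 132*c + 160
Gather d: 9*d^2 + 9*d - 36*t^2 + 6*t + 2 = 9*d^2 + 9*d - 36*t^2 + 6*t + 2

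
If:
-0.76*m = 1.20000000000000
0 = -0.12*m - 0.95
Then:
No Solution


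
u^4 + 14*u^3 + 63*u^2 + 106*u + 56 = (u + 1)*(u + 2)*(u + 4)*(u + 7)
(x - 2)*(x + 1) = x^2 - x - 2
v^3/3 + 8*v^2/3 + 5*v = v*(v/3 + 1)*(v + 5)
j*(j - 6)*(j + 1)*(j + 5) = j^4 - 31*j^2 - 30*j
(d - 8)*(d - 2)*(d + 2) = d^3 - 8*d^2 - 4*d + 32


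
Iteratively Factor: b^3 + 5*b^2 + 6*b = (b)*(b^2 + 5*b + 6) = b*(b + 2)*(b + 3)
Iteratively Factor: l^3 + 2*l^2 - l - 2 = (l + 1)*(l^2 + l - 2) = (l + 1)*(l + 2)*(l - 1)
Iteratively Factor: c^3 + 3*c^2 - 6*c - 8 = (c - 2)*(c^2 + 5*c + 4) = (c - 2)*(c + 1)*(c + 4)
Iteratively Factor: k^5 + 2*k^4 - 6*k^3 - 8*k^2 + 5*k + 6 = (k + 1)*(k^4 + k^3 - 7*k^2 - k + 6) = (k - 2)*(k + 1)*(k^3 + 3*k^2 - k - 3) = (k - 2)*(k - 1)*(k + 1)*(k^2 + 4*k + 3) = (k - 2)*(k - 1)*(k + 1)*(k + 3)*(k + 1)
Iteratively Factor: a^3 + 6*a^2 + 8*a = (a)*(a^2 + 6*a + 8) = a*(a + 4)*(a + 2)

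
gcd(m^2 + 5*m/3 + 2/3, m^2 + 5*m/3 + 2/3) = m^2 + 5*m/3 + 2/3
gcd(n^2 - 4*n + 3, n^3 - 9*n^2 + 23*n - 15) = n^2 - 4*n + 3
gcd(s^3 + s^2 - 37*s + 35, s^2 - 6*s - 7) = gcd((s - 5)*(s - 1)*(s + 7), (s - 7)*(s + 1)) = 1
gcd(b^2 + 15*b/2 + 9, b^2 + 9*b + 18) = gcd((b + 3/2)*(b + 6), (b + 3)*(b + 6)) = b + 6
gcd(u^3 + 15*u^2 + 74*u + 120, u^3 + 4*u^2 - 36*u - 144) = u^2 + 10*u + 24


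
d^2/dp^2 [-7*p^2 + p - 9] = -14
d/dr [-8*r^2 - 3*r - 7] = -16*r - 3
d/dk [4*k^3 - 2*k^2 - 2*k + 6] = 12*k^2 - 4*k - 2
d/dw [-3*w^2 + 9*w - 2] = 9 - 6*w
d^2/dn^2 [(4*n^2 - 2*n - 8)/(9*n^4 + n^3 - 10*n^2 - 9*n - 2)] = 4*(486*n^8 - 432*n^7 - 3130*n^6 + 699*n^5 + 3489*n^4 + 527*n^3 - 1656*n^2 - 1044*n - 218)/(729*n^12 + 243*n^11 - 2403*n^10 - 2726*n^9 + 1698*n^8 + 5025*n^7 + 2801*n^6 - 1365*n^5 - 2814*n^4 - 1797*n^3 - 606*n^2 - 108*n - 8)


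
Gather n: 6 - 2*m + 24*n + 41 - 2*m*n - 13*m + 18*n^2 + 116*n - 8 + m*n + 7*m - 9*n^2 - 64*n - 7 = -8*m + 9*n^2 + n*(76 - m) + 32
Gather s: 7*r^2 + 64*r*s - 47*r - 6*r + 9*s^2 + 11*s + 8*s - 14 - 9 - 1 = 7*r^2 - 53*r + 9*s^2 + s*(64*r + 19) - 24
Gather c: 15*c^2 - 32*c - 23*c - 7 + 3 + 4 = 15*c^2 - 55*c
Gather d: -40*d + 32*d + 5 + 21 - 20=6 - 8*d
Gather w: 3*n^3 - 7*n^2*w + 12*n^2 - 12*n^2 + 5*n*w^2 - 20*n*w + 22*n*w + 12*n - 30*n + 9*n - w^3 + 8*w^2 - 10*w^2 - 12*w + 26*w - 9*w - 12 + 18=3*n^3 - 9*n - w^3 + w^2*(5*n - 2) + w*(-7*n^2 + 2*n + 5) + 6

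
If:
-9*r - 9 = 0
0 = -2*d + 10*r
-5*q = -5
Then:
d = -5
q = 1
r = -1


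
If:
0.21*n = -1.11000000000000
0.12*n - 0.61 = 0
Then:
No Solution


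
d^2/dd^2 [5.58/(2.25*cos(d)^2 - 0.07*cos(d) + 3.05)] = (-112.995*(1 - cos(d)^2)^2 + 2.63655*cos(d)^3 + 96.646158*cos(d)^2 - 6.46443*cos(d) + 36.464184)/(2.25*cos(d)^2 - 0.07*cos(d) + 3.05)^3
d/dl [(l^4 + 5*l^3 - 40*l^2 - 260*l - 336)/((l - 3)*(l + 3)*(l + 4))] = (l^4 + 17*l^2 + 150*l + 396)/(l^4 - 18*l^2 + 81)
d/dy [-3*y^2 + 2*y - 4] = 2 - 6*y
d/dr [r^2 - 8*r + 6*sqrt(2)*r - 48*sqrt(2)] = 2*r - 8 + 6*sqrt(2)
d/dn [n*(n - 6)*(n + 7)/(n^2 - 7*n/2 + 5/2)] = 4*(n^4 - 7*n^3 + 46*n^2 + 5*n - 105)/(4*n^4 - 28*n^3 + 69*n^2 - 70*n + 25)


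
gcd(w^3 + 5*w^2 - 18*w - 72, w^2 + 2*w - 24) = w^2 + 2*w - 24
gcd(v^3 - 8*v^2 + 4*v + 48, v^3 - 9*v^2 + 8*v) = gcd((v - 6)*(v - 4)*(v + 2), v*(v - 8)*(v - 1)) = 1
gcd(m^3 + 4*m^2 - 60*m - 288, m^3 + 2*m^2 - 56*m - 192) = m^2 - 2*m - 48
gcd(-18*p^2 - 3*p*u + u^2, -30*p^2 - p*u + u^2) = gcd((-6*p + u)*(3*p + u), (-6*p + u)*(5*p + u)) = 6*p - u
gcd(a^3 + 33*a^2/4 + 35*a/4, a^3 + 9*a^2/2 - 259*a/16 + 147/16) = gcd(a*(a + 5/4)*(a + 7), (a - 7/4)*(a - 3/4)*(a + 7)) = a + 7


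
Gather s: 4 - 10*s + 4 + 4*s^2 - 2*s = 4*s^2 - 12*s + 8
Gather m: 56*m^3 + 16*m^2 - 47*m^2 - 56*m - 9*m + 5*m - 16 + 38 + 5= 56*m^3 - 31*m^2 - 60*m + 27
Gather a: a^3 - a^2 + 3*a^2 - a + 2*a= a^3 + 2*a^2 + a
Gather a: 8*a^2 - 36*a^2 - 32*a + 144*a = -28*a^2 + 112*a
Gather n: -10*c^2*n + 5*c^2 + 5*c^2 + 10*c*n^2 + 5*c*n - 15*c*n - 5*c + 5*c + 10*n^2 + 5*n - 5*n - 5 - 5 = 10*c^2 + n^2*(10*c + 10) + n*(-10*c^2 - 10*c) - 10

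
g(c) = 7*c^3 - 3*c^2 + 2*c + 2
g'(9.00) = 1649.00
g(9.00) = 4880.00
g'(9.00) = 1649.00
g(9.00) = 4880.00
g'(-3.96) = 355.07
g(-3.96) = -487.66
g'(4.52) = 403.92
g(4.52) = 596.17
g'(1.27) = 28.25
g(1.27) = 14.04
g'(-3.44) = 271.15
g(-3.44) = -325.33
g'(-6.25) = 859.81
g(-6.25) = -1836.67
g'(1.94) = 69.40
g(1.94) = 45.70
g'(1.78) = 57.86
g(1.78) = 35.53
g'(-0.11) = 2.91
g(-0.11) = 1.73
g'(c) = 21*c^2 - 6*c + 2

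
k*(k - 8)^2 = k^3 - 16*k^2 + 64*k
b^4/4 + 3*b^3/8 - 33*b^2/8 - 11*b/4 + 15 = (b/4 + 1)*(b - 3)*(b - 2)*(b + 5/2)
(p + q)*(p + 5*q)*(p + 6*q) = p^3 + 12*p^2*q + 41*p*q^2 + 30*q^3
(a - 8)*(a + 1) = a^2 - 7*a - 8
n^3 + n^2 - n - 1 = (n - 1)*(n + 1)^2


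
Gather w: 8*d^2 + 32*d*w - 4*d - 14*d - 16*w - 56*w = 8*d^2 - 18*d + w*(32*d - 72)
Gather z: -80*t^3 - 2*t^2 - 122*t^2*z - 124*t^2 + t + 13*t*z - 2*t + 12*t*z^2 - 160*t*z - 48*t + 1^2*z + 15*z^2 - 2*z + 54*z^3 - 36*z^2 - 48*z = -80*t^3 - 126*t^2 - 49*t + 54*z^3 + z^2*(12*t - 21) + z*(-122*t^2 - 147*t - 49)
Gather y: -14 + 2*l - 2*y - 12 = 2*l - 2*y - 26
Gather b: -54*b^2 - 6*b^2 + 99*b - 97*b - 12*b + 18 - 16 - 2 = -60*b^2 - 10*b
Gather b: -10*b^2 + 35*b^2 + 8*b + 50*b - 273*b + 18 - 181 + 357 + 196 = 25*b^2 - 215*b + 390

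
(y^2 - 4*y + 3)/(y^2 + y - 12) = (y - 1)/(y + 4)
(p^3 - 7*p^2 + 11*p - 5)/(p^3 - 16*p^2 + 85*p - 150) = (p^2 - 2*p + 1)/(p^2 - 11*p + 30)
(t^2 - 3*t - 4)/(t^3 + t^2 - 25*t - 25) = (t - 4)/(t^2 - 25)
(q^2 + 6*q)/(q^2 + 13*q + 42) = q/(q + 7)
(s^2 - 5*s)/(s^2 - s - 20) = s/(s + 4)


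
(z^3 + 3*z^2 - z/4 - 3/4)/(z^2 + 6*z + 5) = (4*z^3 + 12*z^2 - z - 3)/(4*(z^2 + 6*z + 5))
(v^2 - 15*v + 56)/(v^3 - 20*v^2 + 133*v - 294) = (v - 8)/(v^2 - 13*v + 42)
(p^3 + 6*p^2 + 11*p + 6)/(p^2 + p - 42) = (p^3 + 6*p^2 + 11*p + 6)/(p^2 + p - 42)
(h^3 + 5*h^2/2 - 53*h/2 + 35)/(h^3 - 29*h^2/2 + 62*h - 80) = (h^2 + 5*h - 14)/(h^2 - 12*h + 32)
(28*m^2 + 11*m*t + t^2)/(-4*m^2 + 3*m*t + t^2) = (7*m + t)/(-m + t)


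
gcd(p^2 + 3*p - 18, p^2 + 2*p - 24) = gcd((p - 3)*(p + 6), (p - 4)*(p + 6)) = p + 6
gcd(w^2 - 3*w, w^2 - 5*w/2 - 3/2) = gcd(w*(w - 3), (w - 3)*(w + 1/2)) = w - 3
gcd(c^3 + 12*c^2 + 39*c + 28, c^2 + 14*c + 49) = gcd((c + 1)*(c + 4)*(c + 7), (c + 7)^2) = c + 7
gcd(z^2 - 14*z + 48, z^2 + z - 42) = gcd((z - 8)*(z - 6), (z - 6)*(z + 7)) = z - 6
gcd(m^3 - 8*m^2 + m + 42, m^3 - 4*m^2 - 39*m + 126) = m^2 - 10*m + 21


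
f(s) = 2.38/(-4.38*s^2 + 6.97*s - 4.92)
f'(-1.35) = -0.09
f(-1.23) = -0.12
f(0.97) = -1.04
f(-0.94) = -0.16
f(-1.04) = -0.14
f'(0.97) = 0.70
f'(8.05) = 0.00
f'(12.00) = 0.00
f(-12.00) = -0.00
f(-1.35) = -0.11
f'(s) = 2.38*(8.76*s - 6.97)/(-4.38*s^2 + 6.97*s - 4.92)^2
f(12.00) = -0.00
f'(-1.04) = -0.13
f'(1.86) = 0.44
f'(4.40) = 0.02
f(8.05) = -0.01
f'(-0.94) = -0.15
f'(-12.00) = -0.00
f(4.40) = -0.04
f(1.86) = -0.33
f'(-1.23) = -0.10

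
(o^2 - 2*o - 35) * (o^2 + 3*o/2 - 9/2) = o^4 - o^3/2 - 85*o^2/2 - 87*o/2 + 315/2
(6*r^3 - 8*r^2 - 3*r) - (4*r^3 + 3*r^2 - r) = 2*r^3 - 11*r^2 - 2*r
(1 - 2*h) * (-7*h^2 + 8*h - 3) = 14*h^3 - 23*h^2 + 14*h - 3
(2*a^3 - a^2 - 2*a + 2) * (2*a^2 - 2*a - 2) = 4*a^5 - 6*a^4 - 6*a^3 + 10*a^2 - 4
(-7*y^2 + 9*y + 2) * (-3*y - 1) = 21*y^3 - 20*y^2 - 15*y - 2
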